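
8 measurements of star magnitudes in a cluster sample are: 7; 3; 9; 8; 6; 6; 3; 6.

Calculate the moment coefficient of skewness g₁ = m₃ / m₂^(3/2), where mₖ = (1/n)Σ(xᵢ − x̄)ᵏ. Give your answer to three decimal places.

-0.281

x̄ = (7 + 3 + 9 + 8 + 6 + 6 + 3 + 6) / 8 = 6.0000
deviations (xᵢ − x̄): 1.0000, -3.0000, 3.0000, 2.0000, 0.0000, 0.0000, -3.0000, 0.0000
Σ(xᵢ − x̄)² = 32.0000 ⇒ m₂ = 32.0000/8 = 4.00000
Σ(xᵢ − x̄)³ = -18.0000 ⇒ m₃ = -18.0000/8 = -2.25000
m₂^(3/2) = 4.00000^(1.5) = 8.00000
g₁ = m₃ / m₂^(3/2) = -2.25000 / 8.00000 ≈ -0.281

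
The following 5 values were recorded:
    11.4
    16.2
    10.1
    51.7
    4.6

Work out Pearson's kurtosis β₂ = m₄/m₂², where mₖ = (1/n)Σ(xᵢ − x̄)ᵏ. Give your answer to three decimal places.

3.022

x̄ = 18.8000
Σ(xᵢ − x̄)² = 1421.2600 ⇒ m₂ = 284.25200
Σ(xᵢ − x̄)⁴ = 1221043.4290 ⇒ m₄ = 244208.68580
m₂² = 80799.19950
β₂ = m₄/m₂² = 244208.68580 / 80799.19950 ≈ 3.022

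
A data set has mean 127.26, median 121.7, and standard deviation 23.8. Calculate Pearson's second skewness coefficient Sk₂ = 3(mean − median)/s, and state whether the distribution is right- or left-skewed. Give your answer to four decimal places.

0.7008, right-skewed

Sk₂ = 3(127.26 − 121.7) / 23.8 = 3 × 5.5600 / 23.8
    = 16.6800 / 23.8 ≈ 0.7008
Sk₂ > 0 ⇒ mean > median ⇒ right-skewed (positive skew).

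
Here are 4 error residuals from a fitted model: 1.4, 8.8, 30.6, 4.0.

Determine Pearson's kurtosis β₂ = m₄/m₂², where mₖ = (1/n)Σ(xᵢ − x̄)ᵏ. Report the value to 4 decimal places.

x̄ = 11.2000
Σ(xᵢ − x̄)² = 530.0000 ⇒ m₂ = 132.50000
Σ(xᵢ − x̄)⁴ = 153591.0944 ⇒ m₄ = 38397.77360
m₂² = 17556.25000
β₂ = m₄/m₂² = 38397.77360 / 17556.25000 ≈ 2.1871

2.1871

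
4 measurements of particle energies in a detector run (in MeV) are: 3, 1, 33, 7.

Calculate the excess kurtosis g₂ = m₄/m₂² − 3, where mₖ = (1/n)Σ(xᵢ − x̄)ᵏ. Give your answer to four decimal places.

-0.7445

x̄ = 11.0000
Σ(xᵢ − x̄)² = 664.0000 ⇒ m₂ = 166.00000
Σ(xᵢ − x̄)⁴ = 248608.0000 ⇒ m₄ = 62152.00000
m₂² = 27556.00000
g₂ = m₄/m₂² − 3 = 2.25548 − 3 ≈ -0.7445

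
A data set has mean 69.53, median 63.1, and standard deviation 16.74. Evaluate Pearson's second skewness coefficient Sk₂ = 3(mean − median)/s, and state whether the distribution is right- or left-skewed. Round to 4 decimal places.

Sk₂ = 3(69.53 − 63.1) / 16.74 = 3 × 6.4300 / 16.74
    = 19.2900 / 16.74 ≈ 1.1523
Sk₂ > 0 ⇒ mean > median ⇒ right-skewed (positive skew).

1.1523, right-skewed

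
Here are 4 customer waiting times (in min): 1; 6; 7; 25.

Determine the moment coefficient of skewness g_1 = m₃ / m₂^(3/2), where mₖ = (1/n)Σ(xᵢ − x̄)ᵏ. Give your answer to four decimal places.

0.9320

x̄ = (1 + 6 + 7 + 25) / 4 = 9.7500
deviations (xᵢ − x̄): -8.7500, -3.7500, -2.7500, 15.2500
Σ(xᵢ − x̄)² = 330.7500 ⇒ m₂ = 330.7500/4 = 82.68750
Σ(xᵢ − x̄)³ = 2803.1250 ⇒ m₃ = 2803.1250/4 = 700.78125
m₂^(3/2) = 82.68750^(1.5) = 751.89949
g_1 = m₃ / m₂^(3/2) = 700.78125 / 751.89949 ≈ 0.9320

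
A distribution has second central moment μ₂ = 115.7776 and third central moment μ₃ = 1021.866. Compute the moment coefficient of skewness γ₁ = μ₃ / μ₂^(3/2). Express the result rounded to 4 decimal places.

0.8203

σ = √μ₂ = √115.7776 = 10.76000
σ³ = μ₂^(3/2) = 1245.76698
γ₁ = μ₃/σ³ = 1021.866 / 1245.76698 ≈ 0.8203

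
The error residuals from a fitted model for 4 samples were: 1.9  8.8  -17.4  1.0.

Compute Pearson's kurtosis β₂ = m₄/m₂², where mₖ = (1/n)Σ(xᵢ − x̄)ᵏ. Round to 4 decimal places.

2.1485

x̄ = -1.4250
Σ(xᵢ − x̄)² = 376.6875 ⇒ m₂ = 94.17188
Σ(xᵢ − x̄)⁴ = 76215.0008 ⇒ m₄ = 19053.75020
m₂² = 8868.34204
β₂ = m₄/m₂² = 19053.75020 / 8868.34204 ≈ 2.1485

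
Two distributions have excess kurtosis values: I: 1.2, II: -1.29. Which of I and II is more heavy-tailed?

Higher excess kurtosis ⇒ heavier tails relative to the normal distribution.
1.2 vs -1.29: the larger is 1.2, so I has heavier tails. (I is leptokurtic — heavier-than-normal tails; the other is platykurtic.)

I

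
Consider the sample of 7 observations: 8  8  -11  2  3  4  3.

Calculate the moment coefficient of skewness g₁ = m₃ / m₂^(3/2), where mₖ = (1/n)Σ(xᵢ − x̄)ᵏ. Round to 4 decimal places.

-1.4229

x̄ = (8 + 8 - 11 + 2 + 3 + 4 + 3) / 7 = 2.4286
deviations (xᵢ − x̄): 5.5714, 5.5714, -13.4286, -0.4286, 0.5714, 1.5714, 0.5714
Σ(xᵢ − x̄)² = 245.7143 ⇒ m₂ = 245.7143/7 = 35.10204
Σ(xᵢ − x̄)³ = -2071.4694 ⇒ m₃ = -2071.4694/7 = -295.92420
m₂^(3/2) = 35.10204^(1.5) = 207.96897
g₁ = m₃ / m₂^(3/2) = -295.92420 / 207.96897 ≈ -1.4229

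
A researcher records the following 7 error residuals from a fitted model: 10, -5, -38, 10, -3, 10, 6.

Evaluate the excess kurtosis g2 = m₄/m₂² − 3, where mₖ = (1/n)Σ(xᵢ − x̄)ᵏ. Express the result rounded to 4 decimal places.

x̄ = -1.4286
Σ(xᵢ − x̄)² = 1799.7143 ⇒ m₂ = 257.10204
Σ(xᵢ − x̄)⁴ = 1843217.0671 ⇒ m₄ = 263316.72387
m₂² = 66101.45939
g2 = m₄/m₂² − 3 = 3.98352 − 3 ≈ 0.9835

0.9835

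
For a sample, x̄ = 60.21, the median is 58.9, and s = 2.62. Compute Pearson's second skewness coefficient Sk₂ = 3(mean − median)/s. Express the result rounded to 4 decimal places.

1.5000

Sk₂ = 3(60.21 − 58.9) / 2.62 = 3 × 1.3100 / 2.62
    = 3.9300 / 2.62 ≈ 1.5000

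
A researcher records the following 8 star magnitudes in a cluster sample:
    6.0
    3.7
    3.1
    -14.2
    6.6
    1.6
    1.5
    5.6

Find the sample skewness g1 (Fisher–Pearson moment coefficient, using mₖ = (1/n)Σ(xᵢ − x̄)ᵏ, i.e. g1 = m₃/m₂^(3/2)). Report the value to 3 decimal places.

-1.903

x̄ = (6.0 + 3.7 + 3.1 - 14.2 + 6.6 + 1.6 + 1.5 + 5.6) / 8 = 1.7375
deviations (xᵢ − x̄): 4.2625, 1.9625, 1.3625, -15.9375, 4.8625, -0.1375, -0.2375, 3.8625
Σ(xᵢ − x̄)² = 316.5188 ⇒ m₂ = 316.5188/8 = 39.56484
Σ(xᵢ − x̄)³ = -3788.0778 ⇒ m₃ = -3788.0778/8 = -473.50972
m₂^(3/2) = 39.56484^(1.5) = 248.86521
g1 = m₃ / m₂^(3/2) = -473.50972 / 248.86521 ≈ -1.903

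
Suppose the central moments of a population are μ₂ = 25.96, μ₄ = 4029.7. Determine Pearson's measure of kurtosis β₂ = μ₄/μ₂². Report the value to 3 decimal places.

μ₂² = 25.96² = 673.92160
μ₄/μ₂² = 4029.7 / 673.92160 = 5.97948
β₂ ≈ 5.979

5.979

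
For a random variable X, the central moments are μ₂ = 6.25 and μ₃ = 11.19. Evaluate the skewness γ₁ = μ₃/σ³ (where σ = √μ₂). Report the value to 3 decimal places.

σ = √μ₂ = √6.25 = 2.50000
σ³ = μ₂^(3/2) = 15.62500
γ₁ = μ₃/σ³ = 11.19 / 15.62500 ≈ 0.716

0.716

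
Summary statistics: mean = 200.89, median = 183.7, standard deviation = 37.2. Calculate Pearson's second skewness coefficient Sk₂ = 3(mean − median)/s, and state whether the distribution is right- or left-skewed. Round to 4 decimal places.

1.3863, right-skewed

Sk₂ = 3(200.89 − 183.7) / 37.2 = 3 × 17.1900 / 37.2
    = 51.5700 / 37.2 ≈ 1.3863
Sk₂ > 0 ⇒ mean > median ⇒ right-skewed (positive skew).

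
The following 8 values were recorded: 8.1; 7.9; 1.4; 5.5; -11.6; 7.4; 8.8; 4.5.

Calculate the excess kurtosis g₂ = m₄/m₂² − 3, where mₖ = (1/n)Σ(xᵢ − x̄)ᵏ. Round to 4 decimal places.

1.7454

x̄ = 4.0000
Σ(xᵢ − x̄)² = 319.2400 ⇒ m₂ = 39.90500
Σ(xᵢ − x̄)⁴ = 60453.3076 ⇒ m₄ = 7556.66345
m₂² = 1592.40903
g₂ = m₄/m₂² − 3 = 4.74543 − 3 ≈ 1.7454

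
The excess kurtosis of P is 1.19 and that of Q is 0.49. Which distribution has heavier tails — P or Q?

P

Higher excess kurtosis ⇒ heavier tails relative to the normal distribution.
1.19 vs 0.49: the larger is 1.19, so P has heavier tails.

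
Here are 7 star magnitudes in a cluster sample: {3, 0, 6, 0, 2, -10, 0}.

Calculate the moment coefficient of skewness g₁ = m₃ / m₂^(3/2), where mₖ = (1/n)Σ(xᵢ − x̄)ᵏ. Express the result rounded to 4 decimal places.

-1.1841

x̄ = (3 + 0 + 6 + 0 + 2 - 10 + 0) / 7 = 0.1429
deviations (xᵢ − x̄): 2.8571, -0.1429, 5.8571, -0.1429, 1.8571, -10.1429, -0.1429
Σ(xᵢ − x̄)² = 148.8571 ⇒ m₂ = 148.8571/7 = 21.26531
Σ(xᵢ − x̄)³ = -812.8163 ⇒ m₃ = -812.8163/7 = -116.11662
m₂^(3/2) = 21.26531^(1.5) = 98.06352
g₁ = m₃ / m₂^(3/2) = -116.11662 / 98.06352 ≈ -1.1841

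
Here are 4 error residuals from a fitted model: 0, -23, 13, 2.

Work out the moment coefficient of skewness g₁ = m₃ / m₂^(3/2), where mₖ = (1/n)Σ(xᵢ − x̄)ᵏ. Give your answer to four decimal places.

-0.6472

x̄ = (0 - 23 + 13 + 2) / 4 = -2.0000
deviations (xᵢ − x̄): 2.0000, -21.0000, 15.0000, 4.0000
Σ(xᵢ − x̄)² = 686.0000 ⇒ m₂ = 686.0000/4 = 171.50000
Σ(xᵢ − x̄)³ = -5814.0000 ⇒ m₃ = -5814.0000/4 = -1453.50000
m₂^(3/2) = 171.50000^(1.5) = 2245.92985
g₁ = m₃ / m₂^(3/2) = -1453.50000 / 2245.92985 ≈ -0.6472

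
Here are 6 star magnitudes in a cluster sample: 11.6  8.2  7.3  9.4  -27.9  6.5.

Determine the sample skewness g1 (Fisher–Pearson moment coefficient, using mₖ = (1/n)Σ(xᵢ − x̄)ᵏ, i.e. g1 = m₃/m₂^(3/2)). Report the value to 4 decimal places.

x̄ = (11.6 + 8.2 + 7.3 + 9.4 - 27.9 + 6.5) / 6 = 2.5167
deviations (xᵢ − x̄): 9.0833, 5.6833, 4.7833, 6.8833, -30.4167, 3.9833
Σ(xᵢ − x̄)² = 1126.1083 ⇒ m₂ = 1126.1083/6 = 187.68472
Σ(xᵢ − x̄)³ = -26708.9044 ⇒ m₃ = -26708.9044/6 = -4451.48407
m₂^(3/2) = 187.68472^(1.5) = 2571.24454
g1 = m₃ / m₂^(3/2) = -4451.48407 / 2571.24454 ≈ -1.7313

-1.7313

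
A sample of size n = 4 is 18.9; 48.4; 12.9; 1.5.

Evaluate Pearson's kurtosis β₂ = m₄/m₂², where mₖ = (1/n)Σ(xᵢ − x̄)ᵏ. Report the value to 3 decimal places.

x̄ = 20.4250
Σ(xᵢ − x̄)² = 1199.7075 ⇒ m₂ = 299.92688
Σ(xᵢ − x̄)⁴ = 743951.0599 ⇒ m₄ = 185987.76498
m₂² = 89956.13035
β₂ = m₄/m₂² = 185987.76498 / 89956.13035 ≈ 2.068

2.068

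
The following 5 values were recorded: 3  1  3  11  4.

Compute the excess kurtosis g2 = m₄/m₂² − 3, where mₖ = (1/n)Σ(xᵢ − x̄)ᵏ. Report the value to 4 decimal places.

x̄ = 4.4000
Σ(xᵢ − x̄)² = 59.2000 ⇒ m₂ = 11.84000
Σ(xᵢ − x̄)⁴ = 2038.8160 ⇒ m₄ = 407.76320
m₂² = 140.18560
g2 = m₄/m₂² − 3 = 2.90874 − 3 ≈ -0.0913

-0.0913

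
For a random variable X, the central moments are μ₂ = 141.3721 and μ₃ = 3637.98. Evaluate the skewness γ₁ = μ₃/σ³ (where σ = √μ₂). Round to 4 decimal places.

σ = √μ₂ = √141.3721 = 11.89000
σ³ = μ₂^(3/2) = 1680.91427
γ₁ = μ₃/σ³ = 3637.98 / 1680.91427 ≈ 2.1643

2.1643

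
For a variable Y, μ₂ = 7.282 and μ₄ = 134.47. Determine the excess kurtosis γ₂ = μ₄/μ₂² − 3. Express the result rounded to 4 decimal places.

-0.4641

μ₂² = 7.282² = 53.02752
μ₄/μ₂² = 134.47 / 53.02752 = 2.53585
γ₂ = 2.53585 − 3 ≈ -0.4641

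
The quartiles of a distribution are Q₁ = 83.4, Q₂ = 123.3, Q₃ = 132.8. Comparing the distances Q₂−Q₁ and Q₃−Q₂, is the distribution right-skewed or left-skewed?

Q₂ − Q₁ = 39.9;  Q₃ − Q₂ = 9.5
Q₂ − Q₁ > Q₃ − Q₂ ⇒ the lower half is more spread out ⇒ left-skewed.

left-skewed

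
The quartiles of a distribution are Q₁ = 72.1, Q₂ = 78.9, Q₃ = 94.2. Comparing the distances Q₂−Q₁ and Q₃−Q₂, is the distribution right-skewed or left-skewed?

right-skewed

Q₂ − Q₁ = 6.8;  Q₃ − Q₂ = 15.3
Q₃ − Q₂ > Q₂ − Q₁ ⇒ the upper half is more spread out ⇒ right-skewed.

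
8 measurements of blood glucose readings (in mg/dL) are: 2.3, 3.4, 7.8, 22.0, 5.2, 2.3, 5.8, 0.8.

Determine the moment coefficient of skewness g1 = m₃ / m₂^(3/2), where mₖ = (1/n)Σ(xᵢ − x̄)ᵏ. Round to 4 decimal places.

x̄ = (2.3 + 3.4 + 7.8 + 22.0 + 5.2 + 2.3 + 5.8 + 0.8) / 8 = 6.2000
deviations (xᵢ − x̄): -3.9000, -2.8000, 1.6000, 15.8000, -1.0000, -3.9000, -0.4000, -5.4000
Σ(xᵢ − x̄)² = 320.7800 ⇒ m₂ = 320.7800/8 = 40.09750
Σ(xᵢ − x̄)³ = 3649.2900 ⇒ m₃ = 3649.2900/8 = 456.16125
m₂^(3/2) = 40.09750^(1.5) = 253.90774
g1 = m₃ / m₂^(3/2) = 456.16125 / 253.90774 ≈ 1.7966

1.7966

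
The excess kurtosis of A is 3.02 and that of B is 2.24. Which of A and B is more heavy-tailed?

A

Higher excess kurtosis ⇒ heavier tails relative to the normal distribution.
3.02 vs 2.24: the larger is 3.02, so A has heavier tails.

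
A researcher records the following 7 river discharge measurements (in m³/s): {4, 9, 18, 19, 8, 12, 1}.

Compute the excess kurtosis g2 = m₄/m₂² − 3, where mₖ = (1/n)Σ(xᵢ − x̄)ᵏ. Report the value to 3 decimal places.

x̄ = 10.1429
Σ(xᵢ − x̄)² = 270.8571 ⇒ m₂ = 38.69388
Σ(xᵢ − x̄)⁴ = 18411.6035 ⇒ m₄ = 2630.22907
m₂² = 1497.21616
g2 = m₄/m₂² − 3 = 1.75675 − 3 ≈ -1.243

-1.243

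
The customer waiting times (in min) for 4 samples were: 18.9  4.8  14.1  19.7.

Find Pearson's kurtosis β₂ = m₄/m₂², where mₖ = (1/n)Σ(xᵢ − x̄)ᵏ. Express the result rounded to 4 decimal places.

x̄ = 14.3750
Σ(xᵢ − x̄)² = 140.5875 ⇒ m₂ = 35.14687
Σ(xᵢ − x̄)⁴ = 9628.6354 ⇒ m₄ = 2407.15885
m₂² = 1235.30282
β₂ = m₄/m₂² = 2407.15885 / 1235.30282 ≈ 1.9486

1.9486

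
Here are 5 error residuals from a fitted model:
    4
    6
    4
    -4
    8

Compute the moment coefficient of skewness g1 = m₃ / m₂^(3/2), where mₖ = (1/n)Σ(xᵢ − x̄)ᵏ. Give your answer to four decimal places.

-1.0013

x̄ = (4 + 6 + 4 - 4 + 8) / 5 = 3.6000
deviations (xᵢ − x̄): 0.4000, 2.4000, 0.4000, -7.6000, 4.4000
Σ(xᵢ − x̄)² = 83.2000 ⇒ m₂ = 83.2000/5 = 16.64000
Σ(xᵢ − x̄)³ = -339.8400 ⇒ m₃ = -339.8400/5 = -67.96800
m₂^(3/2) = 16.64000^(1.5) = 67.87815
g1 = m₃ / m₂^(3/2) = -67.96800 / 67.87815 ≈ -1.0013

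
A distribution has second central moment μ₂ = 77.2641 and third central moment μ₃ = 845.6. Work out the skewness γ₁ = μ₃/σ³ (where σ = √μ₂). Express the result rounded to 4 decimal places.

σ = √μ₂ = √77.2641 = 8.79000
σ³ = μ₂^(3/2) = 679.15144
γ₁ = μ₃/σ³ = 845.6 / 679.15144 ≈ 1.2451

1.2451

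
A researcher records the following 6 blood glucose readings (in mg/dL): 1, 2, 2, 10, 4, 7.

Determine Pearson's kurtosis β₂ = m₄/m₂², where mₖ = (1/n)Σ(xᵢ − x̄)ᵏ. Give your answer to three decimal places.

2.017

x̄ = 4.3333
Σ(xᵢ − x̄)² = 61.3333 ⇒ m₂ = 10.22222
Σ(xᵢ − x̄)⁴ = 1264.4444 ⇒ m₄ = 210.74074
m₂² = 104.49383
β₂ = m₄/m₂² = 210.74074 / 104.49383 ≈ 2.017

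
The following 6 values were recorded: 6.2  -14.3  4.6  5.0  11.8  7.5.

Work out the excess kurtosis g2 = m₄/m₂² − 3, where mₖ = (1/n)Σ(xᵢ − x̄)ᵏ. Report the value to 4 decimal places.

x̄ = 3.4667
Σ(xᵢ − x̄)² = 412.4733 ⇒ m₂ = 68.74556
Σ(xᵢ − x̄)⁴ = 104787.8948 ⇒ m₄ = 17464.64913
m₂² = 4725.95141
g2 = m₄/m₂² − 3 = 3.69548 − 3 ≈ 0.6955

0.6955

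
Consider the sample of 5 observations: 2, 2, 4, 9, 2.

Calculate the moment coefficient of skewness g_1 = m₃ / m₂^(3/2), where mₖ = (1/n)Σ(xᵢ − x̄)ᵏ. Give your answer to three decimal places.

1.233

x̄ = (2 + 2 + 4 + 9 + 2) / 5 = 3.8000
deviations (xᵢ − x̄): -1.8000, -1.8000, 0.2000, 5.2000, -1.8000
Σ(xᵢ − x̄)² = 36.8000 ⇒ m₂ = 36.8000/5 = 7.36000
Σ(xᵢ − x̄)³ = 123.1200 ⇒ m₃ = 123.1200/5 = 24.62400
m₂^(3/2) = 7.36000^(1.5) = 19.96718
g_1 = m₃ / m₂^(3/2) = 24.62400 / 19.96718 ≈ 1.233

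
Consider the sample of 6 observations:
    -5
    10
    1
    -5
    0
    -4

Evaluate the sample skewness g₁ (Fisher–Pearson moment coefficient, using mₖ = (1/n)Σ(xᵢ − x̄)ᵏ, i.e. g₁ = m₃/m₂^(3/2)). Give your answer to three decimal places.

1.077

x̄ = (-5 + 10 + 1 - 5 + 0 - 4) / 6 = -0.5000
deviations (xᵢ − x̄): -4.5000, 10.5000, 1.5000, -4.5000, 0.5000, -3.5000
Σ(xᵢ − x̄)² = 165.5000 ⇒ m₂ = 165.5000/6 = 27.58333
Σ(xᵢ − x̄)³ = 936.0000 ⇒ m₃ = 936.0000/6 = 156.00000
m₂^(3/2) = 27.58333^(1.5) = 144.86722
g₁ = m₃ / m₂^(3/2) = 156.00000 / 144.86722 ≈ 1.077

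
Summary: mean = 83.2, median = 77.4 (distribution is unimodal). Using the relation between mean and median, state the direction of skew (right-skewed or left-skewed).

mean − median = 83.2 − 77.4 = 5.8
mean > median ⇒ the longer tail is on the right ⇒ right-skewed (positively skewed).

right-skewed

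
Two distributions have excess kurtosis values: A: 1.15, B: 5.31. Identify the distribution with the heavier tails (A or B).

Higher excess kurtosis ⇒ heavier tails relative to the normal distribution.
1.15 vs 5.31: the larger is 5.31, so B has heavier tails.

B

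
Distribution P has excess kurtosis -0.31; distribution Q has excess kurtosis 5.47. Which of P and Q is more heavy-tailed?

Higher excess kurtosis ⇒ heavier tails relative to the normal distribution.
-0.31 vs 5.47: the larger is 5.47, so Q has heavier tails. (Q is leptokurtic — heavier-than-normal tails; the other is platykurtic.)

Q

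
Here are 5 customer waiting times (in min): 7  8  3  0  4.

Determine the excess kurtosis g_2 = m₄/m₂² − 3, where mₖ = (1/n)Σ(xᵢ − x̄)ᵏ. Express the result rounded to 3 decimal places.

x̄ = 4.4000
Σ(xᵢ − x̄)² = 41.2000 ⇒ m₂ = 8.24000
Σ(xᵢ − x̄)⁴ = 592.3360 ⇒ m₄ = 118.46720
m₂² = 67.89760
g_2 = m₄/m₂² − 3 = 1.74479 − 3 ≈ -1.255

-1.255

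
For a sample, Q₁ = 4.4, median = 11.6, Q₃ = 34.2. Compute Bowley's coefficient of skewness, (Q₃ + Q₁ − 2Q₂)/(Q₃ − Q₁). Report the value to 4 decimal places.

numerator: Q₃ + Q₁ − 2Q₂ = 34.2 + 4.4 − 2×11.6 = 15.4000
denominator: Q₃ − Q₁ = 34.2 − 4.4 = 29.8000
Bowley skewness = 15.4000 / 29.8000 ≈ 0.5168

0.5168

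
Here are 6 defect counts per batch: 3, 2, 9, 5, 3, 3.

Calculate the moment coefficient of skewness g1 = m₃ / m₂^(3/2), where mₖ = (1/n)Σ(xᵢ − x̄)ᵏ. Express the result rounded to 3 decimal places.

x̄ = (3 + 2 + 9 + 5 + 3 + 3) / 6 = 4.1667
deviations (xᵢ − x̄): -1.1667, -2.1667, 4.8333, 0.8333, -1.1667, -1.1667
Σ(xᵢ − x̄)² = 32.8333 ⇒ m₂ = 32.8333/6 = 5.47222
Σ(xᵢ − x̄)³ = 98.5556 ⇒ m₃ = 98.5556/6 = 16.42593
m₂^(3/2) = 5.47222^(1.5) = 12.80105
g1 = m₃ / m₂^(3/2) = 16.42593 / 12.80105 ≈ 1.283

1.283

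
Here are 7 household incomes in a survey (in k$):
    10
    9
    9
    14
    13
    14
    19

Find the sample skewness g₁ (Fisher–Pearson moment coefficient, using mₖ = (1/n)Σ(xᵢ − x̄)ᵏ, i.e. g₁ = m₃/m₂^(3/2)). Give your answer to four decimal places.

0.6313

x̄ = (10 + 9 + 9 + 14 + 13 + 14 + 19) / 7 = 12.5714
deviations (xᵢ − x̄): -2.5714, -3.5714, -3.5714, 1.4286, 0.4286, 1.4286, 6.4286
Σ(xᵢ − x̄)² = 77.7143 ⇒ m₂ = 77.7143/7 = 11.10204
Σ(xᵢ − x̄)³ = 163.4694 ⇒ m₃ = 163.4694/7 = 23.35277
m₂^(3/2) = 11.10204^(1.5) = 36.99169
g₁ = m₃ / m₂^(3/2) = 23.35277 / 36.99169 ≈ 0.6313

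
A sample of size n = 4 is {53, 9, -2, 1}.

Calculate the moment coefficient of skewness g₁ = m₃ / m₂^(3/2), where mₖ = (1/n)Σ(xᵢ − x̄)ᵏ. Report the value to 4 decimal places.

1.0455

x̄ = (53 + 9 - 2 + 1) / 4 = 15.2500
deviations (xᵢ − x̄): 37.7500, -6.2500, -17.2500, -14.2500
Σ(xᵢ − x̄)² = 1964.7500 ⇒ m₂ = 1964.7500/4 = 491.18750
Σ(xᵢ − x̄)³ = 45525.3750 ⇒ m₃ = 45525.3750/4 = 11381.34375
m₂^(3/2) = 491.18750^(1.5) = 10886.06590
g₁ = m₃ / m₂^(3/2) = 11381.34375 / 10886.06590 ≈ 1.0455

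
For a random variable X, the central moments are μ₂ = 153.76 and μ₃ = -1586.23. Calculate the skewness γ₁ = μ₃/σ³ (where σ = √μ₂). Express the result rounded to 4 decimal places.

-0.8320

σ = √μ₂ = √153.76 = 12.40000
σ³ = μ₂^(3/2) = 1906.62400
γ₁ = μ₃/σ³ = -1586.23 / 1906.62400 ≈ -0.8320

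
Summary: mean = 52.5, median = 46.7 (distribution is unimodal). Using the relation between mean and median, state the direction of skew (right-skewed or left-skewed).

mean − median = 52.5 − 46.7 = 5.8
mean > median ⇒ the longer tail is on the right ⇒ right-skewed (positively skewed).

right-skewed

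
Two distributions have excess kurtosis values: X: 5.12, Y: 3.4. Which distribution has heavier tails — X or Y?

X

Higher excess kurtosis ⇒ heavier tails relative to the normal distribution.
5.12 vs 3.4: the larger is 5.12, so X has heavier tails.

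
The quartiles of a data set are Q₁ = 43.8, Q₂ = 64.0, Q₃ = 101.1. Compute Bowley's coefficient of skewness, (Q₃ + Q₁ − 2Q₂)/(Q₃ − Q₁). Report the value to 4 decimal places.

0.2949

numerator: Q₃ + Q₁ − 2Q₂ = 101.1 + 43.8 − 2×64.0 = 16.9000
denominator: Q₃ − Q₁ = 101.1 − 43.8 = 57.3000
Bowley skewness = 16.9000 / 57.3000 ≈ 0.2949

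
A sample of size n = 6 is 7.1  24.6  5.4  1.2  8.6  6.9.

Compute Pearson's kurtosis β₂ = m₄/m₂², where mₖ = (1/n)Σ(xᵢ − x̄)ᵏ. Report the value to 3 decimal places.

x̄ = 8.9667
Σ(xᵢ − x̄)² = 325.3333 ⇒ m₂ = 54.22222
Σ(xᵢ − x̄)⁴ = 63562.7680 ⇒ m₄ = 10593.79467
m₂² = 2940.04938
β₂ = m₄/m₂² = 10593.79467 / 2940.04938 ≈ 3.603

3.603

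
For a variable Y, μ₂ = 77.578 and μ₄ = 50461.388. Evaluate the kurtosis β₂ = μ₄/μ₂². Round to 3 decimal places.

8.385

μ₂² = 77.578² = 6018.34608
μ₄/μ₂² = 50461.388 / 6018.34608 = 8.38459
β₂ ≈ 8.385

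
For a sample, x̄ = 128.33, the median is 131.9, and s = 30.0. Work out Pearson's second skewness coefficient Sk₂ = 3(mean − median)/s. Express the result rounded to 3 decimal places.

-0.357

Sk₂ = 3(128.33 − 131.9) / 30.0 = 3 × -3.5700 / 30.0
    = -10.7100 / 30.0 ≈ -0.357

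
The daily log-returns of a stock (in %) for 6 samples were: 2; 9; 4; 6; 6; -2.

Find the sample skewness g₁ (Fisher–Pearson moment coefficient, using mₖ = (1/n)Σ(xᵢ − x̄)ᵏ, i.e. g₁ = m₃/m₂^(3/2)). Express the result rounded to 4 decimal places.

-0.4707

x̄ = (2 + 9 + 4 + 6 + 6 - 2) / 6 = 4.1667
deviations (xᵢ − x̄): -2.1667, 4.8333, -0.1667, 1.8333, 1.8333, -6.1667
Σ(xᵢ − x̄)² = 72.8333 ⇒ m₂ = 72.8333/6 = 12.13889
Σ(xᵢ − x̄)³ = -119.4444 ⇒ m₃ = -119.4444/6 = -19.90741
m₂^(3/2) = 12.13889^(1.5) = 42.29299
g₁ = m₃ / m₂^(3/2) = -19.90741 / 42.29299 ≈ -0.4707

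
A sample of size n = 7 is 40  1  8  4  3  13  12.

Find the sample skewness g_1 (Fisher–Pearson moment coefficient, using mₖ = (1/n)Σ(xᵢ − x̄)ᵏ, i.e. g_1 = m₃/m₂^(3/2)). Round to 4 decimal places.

x̄ = (40 + 1 + 8 + 4 + 3 + 13 + 12) / 7 = 11.5714
deviations (xᵢ − x̄): 28.4286, -10.5714, -3.5714, -7.5714, -8.5714, 1.4286, 0.4286
Σ(xᵢ − x̄)² = 1065.7143 ⇒ m₂ = 1065.7143/7 = 152.24490
Σ(xᵢ − x̄)³ = 20687.7551 ⇒ m₃ = 20687.7551/7 = 2955.39359
m₂^(3/2) = 152.24490^(1.5) = 1878.51264
g_1 = m₃ / m₂^(3/2) = 2955.39359 / 1878.51264 ≈ 1.5733

1.5733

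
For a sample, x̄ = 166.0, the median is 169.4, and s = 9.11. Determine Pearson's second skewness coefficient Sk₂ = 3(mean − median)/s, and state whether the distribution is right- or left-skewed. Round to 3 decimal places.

Sk₂ = 3(166.0 − 169.4) / 9.11 = 3 × -3.4000 / 9.11
    = -10.2000 / 9.11 ≈ -1.120
Sk₂ < 0 ⇒ mean < median ⇒ left-skewed (negative skew).

-1.120, left-skewed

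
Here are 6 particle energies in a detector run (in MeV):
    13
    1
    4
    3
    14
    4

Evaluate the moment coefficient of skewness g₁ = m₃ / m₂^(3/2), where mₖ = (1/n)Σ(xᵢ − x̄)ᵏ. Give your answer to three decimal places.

x̄ = (13 + 1 + 4 + 3 + 14 + 4) / 6 = 6.5000
deviations (xᵢ − x̄): 6.5000, -5.5000, -2.5000, -3.5000, 7.5000, -2.5000
Σ(xᵢ − x̄)² = 153.5000 ⇒ m₂ = 153.5000/6 = 25.58333
Σ(xᵢ − x̄)³ = 456.0000 ⇒ m₃ = 456.0000/6 = 76.00000
m₂^(3/2) = 25.58333^(1.5) = 129.40042
g₁ = m₃ / m₂^(3/2) = 76.00000 / 129.40042 ≈ 0.587

0.587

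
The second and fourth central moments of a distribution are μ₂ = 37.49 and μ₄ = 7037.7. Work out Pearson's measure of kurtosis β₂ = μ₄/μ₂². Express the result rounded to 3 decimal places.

5.007

μ₂² = 37.49² = 1405.50010
μ₄/μ₂² = 7037.7 / 1405.50010 = 5.00726
β₂ ≈ 5.007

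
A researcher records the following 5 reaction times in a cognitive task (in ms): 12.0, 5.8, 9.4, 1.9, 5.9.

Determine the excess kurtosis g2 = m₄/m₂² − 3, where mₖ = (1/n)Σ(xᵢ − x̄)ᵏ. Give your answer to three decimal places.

x̄ = 7.0000
Σ(xᵢ − x̄)² = 59.4200 ⇒ m₂ = 11.88400
Σ(xᵢ − x̄)⁴ = 1338.2354 ⇒ m₄ = 267.64708
m₂² = 141.22946
g2 = m₄/m₂² − 3 = 1.89512 − 3 ≈ -1.105

-1.105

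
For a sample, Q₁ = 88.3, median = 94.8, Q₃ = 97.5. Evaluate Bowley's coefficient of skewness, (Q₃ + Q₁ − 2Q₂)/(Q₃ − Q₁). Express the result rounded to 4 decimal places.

numerator: Q₃ + Q₁ − 2Q₂ = 97.5 + 88.3 − 2×94.8 = -3.8000
denominator: Q₃ − Q₁ = 97.5 − 88.3 = 9.2000
Bowley skewness = -3.8000 / 9.2000 ≈ -0.4130

-0.4130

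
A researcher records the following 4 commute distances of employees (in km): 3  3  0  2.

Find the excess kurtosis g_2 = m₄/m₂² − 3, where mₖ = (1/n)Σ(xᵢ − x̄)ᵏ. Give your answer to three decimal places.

x̄ = 2.0000
Σ(xᵢ − x̄)² = 6.0000 ⇒ m₂ = 1.50000
Σ(xᵢ − x̄)⁴ = 18.0000 ⇒ m₄ = 4.50000
m₂² = 2.25000
g_2 = m₄/m₂² − 3 = 2.00000 − 3 ≈ -1.000

-1.000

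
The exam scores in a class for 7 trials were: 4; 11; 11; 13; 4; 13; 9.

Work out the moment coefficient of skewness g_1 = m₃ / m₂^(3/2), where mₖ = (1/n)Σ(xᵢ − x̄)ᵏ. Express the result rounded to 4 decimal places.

-0.5719

x̄ = (4 + 11 + 11 + 13 + 4 + 13 + 9) / 7 = 9.2857
deviations (xᵢ − x̄): -5.2857, 1.7143, 1.7143, 3.7143, -5.2857, 3.7143, -0.2857
Σ(xᵢ − x̄)² = 89.4286 ⇒ m₂ = 89.4286/7 = 12.77551
Σ(xᵢ − x̄)³ = -182.8163 ⇒ m₃ = -182.8163/7 = -26.11662
m₂^(3/2) = 12.77551^(1.5) = 45.66331
g_1 = m₃ / m₂^(3/2) = -26.11662 / 45.66331 ≈ -0.5719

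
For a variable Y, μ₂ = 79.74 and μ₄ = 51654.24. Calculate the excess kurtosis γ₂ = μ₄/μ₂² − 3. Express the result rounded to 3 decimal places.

5.124

μ₂² = 79.74² = 6358.46760
μ₄/μ₂² = 51654.24 / 6358.46760 = 8.12369
γ₂ = 8.12369 − 3 ≈ 5.124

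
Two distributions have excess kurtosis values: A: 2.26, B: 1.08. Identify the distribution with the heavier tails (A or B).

A

Higher excess kurtosis ⇒ heavier tails relative to the normal distribution.
2.26 vs 1.08: the larger is 2.26, so A has heavier tails.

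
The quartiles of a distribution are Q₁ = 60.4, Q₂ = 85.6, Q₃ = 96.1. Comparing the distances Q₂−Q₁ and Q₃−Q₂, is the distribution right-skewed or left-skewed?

left-skewed

Q₂ − Q₁ = 25.2;  Q₃ − Q₂ = 10.5
Q₂ − Q₁ > Q₃ − Q₂ ⇒ the lower half is more spread out ⇒ left-skewed.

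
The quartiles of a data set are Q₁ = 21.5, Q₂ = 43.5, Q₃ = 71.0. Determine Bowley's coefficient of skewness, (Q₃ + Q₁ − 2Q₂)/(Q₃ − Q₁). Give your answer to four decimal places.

numerator: Q₃ + Q₁ − 2Q₂ = 71.0 + 21.5 − 2×43.5 = 5.5000
denominator: Q₃ − Q₁ = 71.0 − 21.5 = 49.5000
Bowley skewness = 5.5000 / 49.5000 ≈ 0.1111

0.1111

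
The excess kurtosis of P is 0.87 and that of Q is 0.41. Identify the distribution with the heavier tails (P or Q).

Higher excess kurtosis ⇒ heavier tails relative to the normal distribution.
0.87 vs 0.41: the larger is 0.87, so P has heavier tails.

P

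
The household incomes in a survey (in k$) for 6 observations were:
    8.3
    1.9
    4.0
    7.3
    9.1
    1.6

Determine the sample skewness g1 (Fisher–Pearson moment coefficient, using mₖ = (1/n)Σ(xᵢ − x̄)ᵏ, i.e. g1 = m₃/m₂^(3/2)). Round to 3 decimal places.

x̄ = (8.3 + 1.9 + 4.0 + 7.3 + 9.1 + 1.6) / 6 = 5.3667
deviations (xᵢ − x̄): 2.9333, -3.4667, -1.3667, 1.9333, 3.7333, -3.7667
Σ(xᵢ − x̄)² = 54.3533 ⇒ m₂ = 54.3533/6 = 9.05889
Σ(xᵢ − x̄)³ = -13.1544 ⇒ m₃ = -13.1544/6 = -2.19241
m₂^(3/2) = 9.05889^(1.5) = 27.26543
g1 = m₃ / m₂^(3/2) = -2.19241 / 27.26543 ≈ -0.080

-0.080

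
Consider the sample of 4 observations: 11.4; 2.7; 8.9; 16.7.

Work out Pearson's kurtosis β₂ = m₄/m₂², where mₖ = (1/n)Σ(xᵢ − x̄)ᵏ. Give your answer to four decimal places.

1.8847

x̄ = 9.9250
Σ(xᵢ − x̄)² = 101.3275 ⇒ m₂ = 25.33187
Σ(xᵢ − x̄)⁴ = 4837.6098 ⇒ m₄ = 1209.40245
m₂² = 641.70389
β₂ = m₄/m₂² = 1209.40245 / 641.70389 ≈ 1.8847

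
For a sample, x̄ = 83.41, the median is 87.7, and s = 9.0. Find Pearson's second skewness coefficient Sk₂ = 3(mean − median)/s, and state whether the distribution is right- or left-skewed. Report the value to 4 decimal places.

-1.4300, left-skewed

Sk₂ = 3(83.41 − 87.7) / 9.0 = 3 × -4.2900 / 9.0
    = -12.8700 / 9.0 ≈ -1.4300
Sk₂ < 0 ⇒ mean < median ⇒ left-skewed (negative skew).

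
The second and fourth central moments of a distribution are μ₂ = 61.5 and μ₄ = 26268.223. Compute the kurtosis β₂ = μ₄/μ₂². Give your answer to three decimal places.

μ₂² = 61.5² = 3782.25000
μ₄/μ₂² = 26268.223 / 3782.25000 = 6.94513
β₂ ≈ 6.945

6.945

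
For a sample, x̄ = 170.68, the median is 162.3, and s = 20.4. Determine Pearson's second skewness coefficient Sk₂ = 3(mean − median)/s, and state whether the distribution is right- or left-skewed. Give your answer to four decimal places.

1.2324, right-skewed

Sk₂ = 3(170.68 − 162.3) / 20.4 = 3 × 8.3800 / 20.4
    = 25.1400 / 20.4 ≈ 1.2324
Sk₂ > 0 ⇒ mean > median ⇒ right-skewed (positive skew).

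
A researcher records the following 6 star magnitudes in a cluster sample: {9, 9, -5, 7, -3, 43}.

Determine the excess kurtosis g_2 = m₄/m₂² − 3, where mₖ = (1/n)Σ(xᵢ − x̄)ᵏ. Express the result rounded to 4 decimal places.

0.4010

x̄ = 10.0000
Σ(xᵢ − x̄)² = 1494.0000 ⇒ m₂ = 249.00000
Σ(xᵢ − x̄)⁴ = 1265190.0000 ⇒ m₄ = 210865.00000
m₂² = 62001.00000
g_2 = m₄/m₂² − 3 = 3.40099 − 3 ≈ 0.4010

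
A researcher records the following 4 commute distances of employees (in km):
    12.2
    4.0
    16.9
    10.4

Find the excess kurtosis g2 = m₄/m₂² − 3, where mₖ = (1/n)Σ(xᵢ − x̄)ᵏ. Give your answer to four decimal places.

x̄ = 10.8750
Σ(xᵢ − x̄)² = 85.5475 ⇒ m₂ = 21.38687
Σ(xᵢ − x̄)⁴ = 3554.9078 ⇒ m₄ = 888.72695
m₂² = 457.39842
g2 = m₄/m₂² − 3 = 1.94300 − 3 ≈ -1.0570

-1.0570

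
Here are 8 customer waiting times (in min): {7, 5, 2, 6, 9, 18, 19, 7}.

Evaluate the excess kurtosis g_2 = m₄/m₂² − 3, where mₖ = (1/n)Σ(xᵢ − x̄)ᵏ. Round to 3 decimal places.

x̄ = 9.1250
Σ(xᵢ − x̄)² = 262.8750 ⇒ m₂ = 32.85938
Σ(xᵢ − x̄)⁴ = 18716.1504 ⇒ m₄ = 2339.51880
m₂² = 1079.73853
g_2 = m₄/m₂² − 3 = 2.16675 − 3 ≈ -0.833

-0.833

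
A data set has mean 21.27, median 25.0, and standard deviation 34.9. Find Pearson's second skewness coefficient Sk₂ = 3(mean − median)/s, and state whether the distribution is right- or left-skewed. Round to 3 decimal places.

Sk₂ = 3(21.27 − 25.0) / 34.9 = 3 × -3.7300 / 34.9
    = -11.1900 / 34.9 ≈ -0.321
Sk₂ < 0 ⇒ mean < median ⇒ left-skewed (negative skew).

-0.321, left-skewed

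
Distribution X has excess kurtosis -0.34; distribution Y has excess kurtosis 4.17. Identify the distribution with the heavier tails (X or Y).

Higher excess kurtosis ⇒ heavier tails relative to the normal distribution.
-0.34 vs 4.17: the larger is 4.17, so Y has heavier tails. (Y is leptokurtic — heavier-than-normal tails; the other is platykurtic.)

Y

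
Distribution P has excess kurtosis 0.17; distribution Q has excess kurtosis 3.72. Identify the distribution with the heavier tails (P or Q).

Q

Higher excess kurtosis ⇒ heavier tails relative to the normal distribution.
0.17 vs 3.72: the larger is 3.72, so Q has heavier tails.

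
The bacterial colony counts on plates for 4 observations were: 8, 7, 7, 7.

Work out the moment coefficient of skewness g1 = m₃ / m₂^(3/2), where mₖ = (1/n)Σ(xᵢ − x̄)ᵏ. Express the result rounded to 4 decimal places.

x̄ = (8 + 7 + 7 + 7) / 4 = 7.2500
deviations (xᵢ − x̄): 0.7500, -0.2500, -0.2500, -0.2500
Σ(xᵢ − x̄)² = 0.7500 ⇒ m₂ = 0.7500/4 = 0.18750
Σ(xᵢ − x̄)³ = 0.3750 ⇒ m₃ = 0.3750/4 = 0.09375
m₂^(3/2) = 0.18750^(1.5) = 0.08119
g1 = m₃ / m₂^(3/2) = 0.09375 / 0.08119 ≈ 1.1547

1.1547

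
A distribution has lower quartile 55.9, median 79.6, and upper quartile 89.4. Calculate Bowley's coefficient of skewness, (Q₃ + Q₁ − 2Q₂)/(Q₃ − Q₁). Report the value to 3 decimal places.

-0.415

numerator: Q₃ + Q₁ − 2Q₂ = 89.4 + 55.9 − 2×79.6 = -13.9000
denominator: Q₃ − Q₁ = 89.4 − 55.9 = 33.5000
Bowley skewness = -13.9000 / 33.5000 ≈ -0.415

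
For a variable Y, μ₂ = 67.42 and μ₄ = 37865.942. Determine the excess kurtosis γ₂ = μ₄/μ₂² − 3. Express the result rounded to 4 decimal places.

μ₂² = 67.42² = 4545.45640
μ₄/μ₂² = 37865.942 / 4545.45640 = 8.33050
γ₂ = 8.33050 − 3 ≈ 5.3305

5.3305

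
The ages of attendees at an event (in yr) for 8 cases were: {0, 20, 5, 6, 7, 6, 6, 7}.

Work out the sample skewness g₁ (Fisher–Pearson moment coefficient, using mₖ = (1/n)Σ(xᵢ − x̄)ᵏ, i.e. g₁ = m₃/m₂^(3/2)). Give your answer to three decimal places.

1.475

x̄ = (0 + 20 + 5 + 6 + 7 + 6 + 6 + 7) / 8 = 7.1250
deviations (xᵢ − x̄): -7.1250, 12.8750, -2.1250, -1.1250, -0.1250, -1.1250, -1.1250, -0.1250
Σ(xᵢ − x̄)² = 224.8750 ⇒ m₂ = 224.8750/8 = 28.10938
Σ(xᵢ − x̄)³ = 1758.6563 ⇒ m₃ = 1758.6563/8 = 219.83203
m₂^(3/2) = 28.10938^(1.5) = 149.03106
g₁ = m₃ / m₂^(3/2) = 219.83203 / 149.03106 ≈ 1.475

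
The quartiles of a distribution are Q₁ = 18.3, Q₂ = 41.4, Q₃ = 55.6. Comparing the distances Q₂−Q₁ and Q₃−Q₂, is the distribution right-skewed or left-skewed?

Q₂ − Q₁ = 23.1;  Q₃ − Q₂ = 14.2
Q₂ − Q₁ > Q₃ − Q₂ ⇒ the lower half is more spread out ⇒ left-skewed.

left-skewed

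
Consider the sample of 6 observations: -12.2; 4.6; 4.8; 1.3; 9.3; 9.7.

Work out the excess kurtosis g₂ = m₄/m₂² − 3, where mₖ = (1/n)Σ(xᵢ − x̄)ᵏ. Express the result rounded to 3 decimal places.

x̄ = 2.9167
Σ(xᵢ − x̄)² = 324.2683 ⇒ m₂ = 54.04472
Σ(xᵢ − x̄)⁴ = 56023.4775 ⇒ m₄ = 9337.24625
m₂² = 2920.83200
g₂ = m₄/m₂² − 3 = 3.19678 − 3 ≈ 0.197

0.197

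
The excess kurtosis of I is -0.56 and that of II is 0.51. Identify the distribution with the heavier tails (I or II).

II

Higher excess kurtosis ⇒ heavier tails relative to the normal distribution.
-0.56 vs 0.51: the larger is 0.51, so II has heavier tails. (II is leptokurtic — heavier-than-normal tails; the other is platykurtic.)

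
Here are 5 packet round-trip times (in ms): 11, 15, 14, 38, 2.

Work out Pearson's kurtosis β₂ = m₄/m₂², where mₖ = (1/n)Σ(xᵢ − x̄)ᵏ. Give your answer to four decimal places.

x̄ = 16.0000
Σ(xᵢ − x̄)² = 710.0000 ⇒ m₂ = 142.00000
Σ(xᵢ − x̄)⁴ = 273314.0000 ⇒ m₄ = 54662.80000
m₂² = 20164.00000
β₂ = m₄/m₂² = 54662.80000 / 20164.00000 ≈ 2.7109

2.7109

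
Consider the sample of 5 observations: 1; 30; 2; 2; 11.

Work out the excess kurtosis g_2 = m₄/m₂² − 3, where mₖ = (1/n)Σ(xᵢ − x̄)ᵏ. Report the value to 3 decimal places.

x̄ = 9.2000
Σ(xᵢ − x̄)² = 606.8000 ⇒ m₂ = 121.36000
Σ(xᵢ − x̄)⁴ = 197083.8560 ⇒ m₄ = 39416.77120
m₂² = 14728.24960
g_2 = m₄/m₂² − 3 = 2.67627 − 3 ≈ -0.324

-0.324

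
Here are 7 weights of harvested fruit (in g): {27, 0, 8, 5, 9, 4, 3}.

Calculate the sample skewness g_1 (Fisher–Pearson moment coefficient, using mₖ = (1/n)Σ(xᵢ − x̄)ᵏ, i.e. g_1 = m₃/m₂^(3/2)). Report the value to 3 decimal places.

x̄ = (27 + 0 + 8 + 5 + 9 + 4 + 3) / 7 = 8.0000
deviations (xᵢ − x̄): 19.0000, -8.0000, 0.0000, -3.0000, 1.0000, -4.0000, -5.0000
Σ(xᵢ − x̄)² = 476.0000 ⇒ m₂ = 476.0000/7 = 68.00000
Σ(xᵢ − x̄)³ = 6132.0000 ⇒ m₃ = 6132.0000/7 = 876.00000
m₂^(3/2) = 68.00000^(1.5) = 560.74237
g_1 = m₃ / m₂^(3/2) = 876.00000 / 560.74237 ≈ 1.562

1.562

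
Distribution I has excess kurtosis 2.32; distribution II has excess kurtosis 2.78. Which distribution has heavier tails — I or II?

II

Higher excess kurtosis ⇒ heavier tails relative to the normal distribution.
2.32 vs 2.78: the larger is 2.78, so II has heavier tails.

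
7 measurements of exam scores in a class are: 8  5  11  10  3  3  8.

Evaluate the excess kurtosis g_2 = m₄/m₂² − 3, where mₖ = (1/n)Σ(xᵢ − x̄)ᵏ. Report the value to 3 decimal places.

-1.494

x̄ = 6.8571
Σ(xᵢ − x̄)² = 62.8571 ⇒ m₂ = 8.97959
Σ(xᵢ − x̄)⁴ = 850.1341 ⇒ m₄ = 121.44773
m₂² = 80.63307
g_2 = m₄/m₂² − 3 = 1.50618 − 3 ≈ -1.494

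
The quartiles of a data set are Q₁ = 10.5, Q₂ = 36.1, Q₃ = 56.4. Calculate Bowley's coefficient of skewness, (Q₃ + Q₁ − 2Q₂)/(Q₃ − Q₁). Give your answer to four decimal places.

numerator: Q₃ + Q₁ − 2Q₂ = 56.4 + 10.5 − 2×36.1 = -5.3000
denominator: Q₃ − Q₁ = 56.4 − 10.5 = 45.9000
Bowley skewness = -5.3000 / 45.9000 ≈ -0.1155

-0.1155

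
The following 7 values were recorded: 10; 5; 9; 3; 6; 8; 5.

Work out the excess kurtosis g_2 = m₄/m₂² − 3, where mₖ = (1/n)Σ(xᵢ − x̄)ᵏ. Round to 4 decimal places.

-1.2670

x̄ = 6.5714
Σ(xᵢ − x̄)² = 37.7143 ⇒ m₂ = 5.38776
Σ(xᵢ − x̄)⁴ = 352.1283 ⇒ m₄ = 50.30404
m₂² = 29.02791
g_2 = m₄/m₂² − 3 = 1.73295 − 3 ≈ -1.2670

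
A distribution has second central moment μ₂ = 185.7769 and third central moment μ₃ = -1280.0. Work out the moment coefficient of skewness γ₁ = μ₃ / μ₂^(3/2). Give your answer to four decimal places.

-0.5055

σ = √μ₂ = √185.7769 = 13.63000
σ³ = μ₂^(3/2) = 2532.13915
γ₁ = μ₃/σ³ = -1280.0 / 2532.13915 ≈ -0.5055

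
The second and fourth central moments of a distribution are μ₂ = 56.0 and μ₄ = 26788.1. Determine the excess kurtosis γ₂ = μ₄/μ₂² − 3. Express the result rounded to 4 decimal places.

5.5421

μ₂² = 56.0² = 3136.00000
μ₄/μ₂² = 26788.1 / 3136.00000 = 8.54212
γ₂ = 8.54212 − 3 ≈ 5.5421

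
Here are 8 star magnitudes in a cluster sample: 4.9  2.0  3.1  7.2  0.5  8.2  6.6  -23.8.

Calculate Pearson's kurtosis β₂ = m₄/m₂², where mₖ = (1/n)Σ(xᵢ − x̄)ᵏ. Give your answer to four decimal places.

5.4201

x̄ = 1.0875
Σ(xᵢ − x̄)² = 757.4888 ⇒ m₂ = 94.68609
Σ(xᵢ − x̄)⁴ = 388748.0444 ⇒ m₄ = 48593.50555
m₂² = 8965.45635
β₂ = m₄/m₂² = 48593.50555 / 8965.45635 ≈ 5.4201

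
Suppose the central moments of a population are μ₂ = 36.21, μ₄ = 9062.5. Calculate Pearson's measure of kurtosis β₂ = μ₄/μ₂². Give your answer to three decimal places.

μ₂² = 36.21² = 1311.16410
μ₄/μ₂² = 9062.5 / 1311.16410 = 6.91180
β₂ ≈ 6.912

6.912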